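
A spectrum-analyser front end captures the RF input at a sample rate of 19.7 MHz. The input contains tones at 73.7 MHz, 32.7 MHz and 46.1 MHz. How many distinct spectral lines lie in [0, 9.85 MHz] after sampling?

fs/2 = 9.85 MHz.
73.7 MHz mod fs = 14.6 MHz.
14.6 MHz > fs/2 = 9.85 MHz, folds to fs − 14.6 MHz = 5.1 MHz.
32.7 MHz mod fs = 13 MHz.
13 MHz > fs/2 = 9.85 MHz, folds to fs − 13 MHz = 6.7 MHz.
46.1 MHz mod fs = 6.7 MHz.
6.7 MHz ≤ fs/2 = 9.85 MHz, appears at 6.7 MHz.
Distinct values: {5.1 MHz, 6.7 MHz} → 2.

2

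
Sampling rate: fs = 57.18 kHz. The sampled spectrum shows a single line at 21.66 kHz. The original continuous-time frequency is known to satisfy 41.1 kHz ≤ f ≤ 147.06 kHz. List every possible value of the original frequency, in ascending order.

78.84 kHz, 92.7 kHz, 136.02 kHz

Frequencies that alias to 21.66 kHz are k·fs ± 21.66 kHz for integer k ≥ 0.
k=0: 21.66 kHz.
k=1: 35.52 kHz, 78.84 kHz.
k=2: 92.7 kHz, 136.02 kHz.
k=3: 149.88 kHz, 193.2 kHz.
Within [41.1 kHz, 147.06 kHz]: 78.84 kHz, 92.7 kHz, 136.02 kHz.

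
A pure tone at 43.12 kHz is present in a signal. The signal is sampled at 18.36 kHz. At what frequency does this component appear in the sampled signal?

43.12 kHz mod fs = 6.4 kHz.
6.4 kHz ≤ fs/2 = 9.18 kHz, appears at 6.4 kHz.

6.4 kHz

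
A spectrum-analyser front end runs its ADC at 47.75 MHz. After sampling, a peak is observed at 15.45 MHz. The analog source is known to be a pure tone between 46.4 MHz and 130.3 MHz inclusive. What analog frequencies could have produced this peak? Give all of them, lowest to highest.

Frequencies that alias to 15.45 MHz are k·fs ± 15.45 MHz for integer k ≥ 0.
k=0: 15.45 MHz.
k=1: 32.3 MHz, 63.2 MHz.
k=2: 80.05 MHz, 110.95 MHz.
k=3: 127.8 MHz, 158.7 MHz.
k=4: 175.55 MHz, 206.45 MHz.
Within [46.4 MHz, 130.3 MHz]: 63.2 MHz, 80.05 MHz, 110.95 MHz, 127.8 MHz.

63.2 MHz, 80.05 MHz, 110.95 MHz, 127.8 MHz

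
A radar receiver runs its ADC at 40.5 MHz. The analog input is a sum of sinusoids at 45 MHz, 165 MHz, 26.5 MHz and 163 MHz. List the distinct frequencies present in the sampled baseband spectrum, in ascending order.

1 MHz, 3 MHz, 4.5 MHz, 14 MHz

fs/2 = 20.25 MHz.
45 MHz mod fs = 4.5 MHz.
4.5 MHz ≤ fs/2 = 20.25 MHz, appears at 4.5 MHz.
165 MHz mod fs = 3 MHz.
3 MHz ≤ fs/2 = 20.25 MHz, appears at 3 MHz.
26.5 MHz > fs/2 = 20.25 MHz, folds to fs − 26.5 MHz = 14 MHz.
163 MHz mod fs = 1 MHz.
1 MHz ≤ fs/2 = 20.25 MHz, appears at 1 MHz.
Distinct values: {1 MHz, 3 MHz, 4.5 MHz, 14 MHz}.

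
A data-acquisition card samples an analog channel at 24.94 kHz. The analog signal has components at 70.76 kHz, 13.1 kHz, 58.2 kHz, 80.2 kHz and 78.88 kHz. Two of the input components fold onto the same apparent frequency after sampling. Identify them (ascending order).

fs/2 = 12.47 kHz.
70.76 kHz mod fs = 20.88 kHz.
20.88 kHz > fs/2 = 12.47 kHz, folds to fs − 20.88 kHz = 4.06 kHz.
13.1 kHz > fs/2 = 12.47 kHz, folds to fs − 13.1 kHz = 11.84 kHz.
58.2 kHz mod fs = 8.32 kHz.
8.32 kHz ≤ fs/2 = 12.47 kHz, appears at 8.32 kHz.
80.2 kHz mod fs = 5.38 kHz.
5.38 kHz ≤ fs/2 = 12.47 kHz, appears at 5.38 kHz.
78.88 kHz mod fs = 4.06 kHz.
4.06 kHz ≤ fs/2 = 12.47 kHz, appears at 4.06 kHz.
70.76 kHz and 78.88 kHz both map to 4.06 kHz.

70.76 kHz, 78.88 kHz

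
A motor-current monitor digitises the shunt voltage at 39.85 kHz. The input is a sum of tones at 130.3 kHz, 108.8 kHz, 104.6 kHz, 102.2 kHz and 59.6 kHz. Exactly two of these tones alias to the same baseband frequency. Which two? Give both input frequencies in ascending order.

108.8 kHz, 130.3 kHz

fs/2 = 19.925 kHz.
130.3 kHz mod fs = 10.75 kHz.
10.75 kHz ≤ fs/2 = 19.925 kHz, appears at 10.75 kHz.
108.8 kHz mod fs = 29.1 kHz.
29.1 kHz > fs/2 = 19.925 kHz, folds to fs − 29.1 kHz = 10.75 kHz.
104.6 kHz mod fs = 24.9 kHz.
24.9 kHz > fs/2 = 19.925 kHz, folds to fs − 24.9 kHz = 14.95 kHz.
102.2 kHz mod fs = 22.5 kHz.
22.5 kHz > fs/2 = 19.925 kHz, folds to fs − 22.5 kHz = 17.35 kHz.
59.6 kHz mod fs = 19.75 kHz.
19.75 kHz ≤ fs/2 = 19.925 kHz, appears at 19.75 kHz.
108.8 kHz and 130.3 kHz both map to 10.75 kHz.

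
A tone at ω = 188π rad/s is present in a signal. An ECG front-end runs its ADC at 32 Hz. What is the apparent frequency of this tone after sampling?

2 Hz

ω = 188π rad/s → f = ω/(2π) = 94 Hz.
94 Hz mod fs = 30 Hz.
30 Hz > fs/2 = 16 Hz, folds to fs − 30 Hz = 2 Hz.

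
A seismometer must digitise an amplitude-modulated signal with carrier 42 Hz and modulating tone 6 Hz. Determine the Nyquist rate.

96 Hz

AM sidebands sit at fc ± fm = 36 Hz and 48 Hz.
Highest-frequency component: 48 Hz.
Nyquist rate = 2 × 48 Hz = 96 Hz.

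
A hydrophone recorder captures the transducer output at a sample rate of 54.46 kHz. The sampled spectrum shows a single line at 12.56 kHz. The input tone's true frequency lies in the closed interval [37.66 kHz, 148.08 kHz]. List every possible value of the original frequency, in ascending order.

Frequencies that alias to 12.56 kHz are k·fs ± 12.56 kHz for integer k ≥ 0.
k=0: 12.56 kHz.
k=1: 41.9 kHz, 67.02 kHz.
k=2: 96.36 kHz, 121.48 kHz.
k=3: 150.82 kHz, 175.94 kHz.
Within [37.66 kHz, 148.08 kHz]: 41.9 kHz, 67.02 kHz, 96.36 kHz, 121.48 kHz.

41.9 kHz, 67.02 kHz, 96.36 kHz, 121.48 kHz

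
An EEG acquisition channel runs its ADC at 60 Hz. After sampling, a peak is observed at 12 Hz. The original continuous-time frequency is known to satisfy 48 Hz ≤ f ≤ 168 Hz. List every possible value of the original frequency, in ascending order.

Frequencies that alias to 12 Hz are k·fs ± 12 Hz for integer k ≥ 0.
k=0: 12 Hz.
k=1: 48 Hz, 72 Hz.
k=2: 108 Hz, 132 Hz.
k=3: 168 Hz, 192 Hz.
k=4: 228 Hz, 252 Hz.
Within [48 Hz, 168 Hz]: 48 Hz, 72 Hz, 108 Hz, 132 Hz, 168 Hz.

48 Hz, 72 Hz, 108 Hz, 132 Hz, 168 Hz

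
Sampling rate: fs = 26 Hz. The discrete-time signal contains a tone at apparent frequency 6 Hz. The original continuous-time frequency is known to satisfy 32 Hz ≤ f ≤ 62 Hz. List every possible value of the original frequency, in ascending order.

32 Hz, 46 Hz, 58 Hz

Frequencies that alias to 6 Hz are k·fs ± 6 Hz for integer k ≥ 0.
k=0: 6 Hz.
k=1: 20 Hz, 32 Hz.
k=2: 46 Hz, 58 Hz.
k=3: 72 Hz, 84 Hz.
Within [32 Hz, 62 Hz]: 32 Hz, 46 Hz, 58 Hz.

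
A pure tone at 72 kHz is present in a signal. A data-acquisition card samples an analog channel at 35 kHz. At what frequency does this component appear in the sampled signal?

72 kHz mod fs = 2 kHz.
2 kHz ≤ fs/2 = 17.5 kHz, appears at 2 kHz.

2 kHz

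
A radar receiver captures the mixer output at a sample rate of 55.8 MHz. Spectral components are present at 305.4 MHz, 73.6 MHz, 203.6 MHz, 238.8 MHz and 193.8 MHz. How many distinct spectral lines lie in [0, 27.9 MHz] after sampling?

4

fs/2 = 27.9 MHz.
305.4 MHz mod fs = 26.4 MHz.
26.4 MHz ≤ fs/2 = 27.9 MHz, appears at 26.4 MHz.
73.6 MHz mod fs = 17.8 MHz.
17.8 MHz ≤ fs/2 = 27.9 MHz, appears at 17.8 MHz.
203.6 MHz mod fs = 36.2 MHz.
36.2 MHz > fs/2 = 27.9 MHz, folds to fs − 36.2 MHz = 19.6 MHz.
238.8 MHz mod fs = 15.6 MHz.
15.6 MHz ≤ fs/2 = 27.9 MHz, appears at 15.6 MHz.
193.8 MHz mod fs = 26.4 MHz.
26.4 MHz ≤ fs/2 = 27.9 MHz, appears at 26.4 MHz.
Distinct values: {15.6 MHz, 17.8 MHz, 19.6 MHz, 26.4 MHz} → 4.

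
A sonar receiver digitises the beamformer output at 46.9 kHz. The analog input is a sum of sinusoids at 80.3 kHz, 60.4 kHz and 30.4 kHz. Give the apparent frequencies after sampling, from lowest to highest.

13.5 kHz, 16.5 kHz

fs/2 = 23.45 kHz.
80.3 kHz mod fs = 33.4 kHz.
33.4 kHz > fs/2 = 23.45 kHz, folds to fs − 33.4 kHz = 13.5 kHz.
60.4 kHz mod fs = 13.5 kHz.
13.5 kHz ≤ fs/2 = 23.45 kHz, appears at 13.5 kHz.
30.4 kHz > fs/2 = 23.45 kHz, folds to fs − 30.4 kHz = 16.5 kHz.
Distinct values: {13.5 kHz, 16.5 kHz}.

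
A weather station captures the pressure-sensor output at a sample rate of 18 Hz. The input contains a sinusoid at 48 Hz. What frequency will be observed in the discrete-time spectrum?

6 Hz

48 Hz mod fs = 12 Hz.
12 Hz > fs/2 = 9 Hz, folds to fs − 12 Hz = 6 Hz.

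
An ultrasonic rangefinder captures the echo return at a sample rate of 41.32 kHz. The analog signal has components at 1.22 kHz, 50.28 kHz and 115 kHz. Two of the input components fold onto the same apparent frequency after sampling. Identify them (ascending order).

50.28 kHz, 115 kHz

fs/2 = 20.66 kHz.
1.22 kHz ≤ fs/2 = 20.66 kHz, passes unchanged.
50.28 kHz mod fs = 8.96 kHz.
8.96 kHz ≤ fs/2 = 20.66 kHz, appears at 8.96 kHz.
115 kHz mod fs = 32.36 kHz.
32.36 kHz > fs/2 = 20.66 kHz, folds to fs − 32.36 kHz = 8.96 kHz.
50.28 kHz and 115 kHz both map to 8.96 kHz.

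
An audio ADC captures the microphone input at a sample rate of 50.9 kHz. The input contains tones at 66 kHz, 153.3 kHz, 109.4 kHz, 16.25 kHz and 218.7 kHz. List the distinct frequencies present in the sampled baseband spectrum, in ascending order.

0.6 kHz, 7.6 kHz, 15.1 kHz, 16.25 kHz

fs/2 = 25.45 kHz.
66 kHz mod fs = 15.1 kHz.
15.1 kHz ≤ fs/2 = 25.45 kHz, appears at 15.1 kHz.
153.3 kHz mod fs = 0.6 kHz.
0.6 kHz ≤ fs/2 = 25.45 kHz, appears at 0.6 kHz.
109.4 kHz mod fs = 7.6 kHz.
7.6 kHz ≤ fs/2 = 25.45 kHz, appears at 7.6 kHz.
16.25 kHz ≤ fs/2 = 25.45 kHz, passes unchanged.
218.7 kHz mod fs = 15.1 kHz.
15.1 kHz ≤ fs/2 = 25.45 kHz, appears at 15.1 kHz.
Distinct values: {0.6 kHz, 7.6 kHz, 15.1 kHz, 16.25 kHz}.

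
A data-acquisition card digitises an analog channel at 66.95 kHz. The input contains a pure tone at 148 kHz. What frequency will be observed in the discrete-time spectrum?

14.1 kHz

148 kHz mod fs = 14.1 kHz.
14.1 kHz ≤ fs/2 = 33.475 kHz, appears at 14.1 kHz.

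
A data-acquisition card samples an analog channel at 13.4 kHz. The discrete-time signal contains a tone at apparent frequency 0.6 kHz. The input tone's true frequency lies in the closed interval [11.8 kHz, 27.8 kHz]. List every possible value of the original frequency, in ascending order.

12.8 kHz, 14 kHz, 26.2 kHz, 27.4 kHz

Frequencies that alias to 0.6 kHz are k·fs ± 0.6 kHz for integer k ≥ 0.
k=0: 0.6 kHz.
k=1: 12.8 kHz, 14 kHz.
k=2: 26.2 kHz, 27.4 kHz.
k=3: 39.6 kHz, 40.8 kHz.
Within [11.8 kHz, 27.8 kHz]: 12.8 kHz, 14 kHz, 26.2 kHz, 27.4 kHz.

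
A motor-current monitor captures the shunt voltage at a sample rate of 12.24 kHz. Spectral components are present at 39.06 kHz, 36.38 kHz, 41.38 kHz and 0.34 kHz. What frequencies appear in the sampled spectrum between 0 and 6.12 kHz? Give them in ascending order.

fs/2 = 6.12 kHz.
39.06 kHz mod fs = 2.34 kHz.
2.34 kHz ≤ fs/2 = 6.12 kHz, appears at 2.34 kHz.
36.38 kHz mod fs = 11.9 kHz.
11.9 kHz > fs/2 = 6.12 kHz, folds to fs − 11.9 kHz = 0.34 kHz.
41.38 kHz mod fs = 4.66 kHz.
4.66 kHz ≤ fs/2 = 6.12 kHz, appears at 4.66 kHz.
0.34 kHz ≤ fs/2 = 6.12 kHz, passes unchanged.
Distinct values: {0.34 kHz, 2.34 kHz, 4.66 kHz}.

0.34 kHz, 2.34 kHz, 4.66 kHz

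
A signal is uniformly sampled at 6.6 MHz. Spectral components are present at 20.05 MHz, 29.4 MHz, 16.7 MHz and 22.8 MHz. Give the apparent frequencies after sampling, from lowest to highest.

0.25 MHz, 3 MHz, 3.1 MHz

fs/2 = 3.3 MHz.
20.05 MHz mod fs = 0.25 MHz.
0.25 MHz ≤ fs/2 = 3.3 MHz, appears at 0.25 MHz.
29.4 MHz mod fs = 3 MHz.
3 MHz ≤ fs/2 = 3.3 MHz, appears at 3 MHz.
16.7 MHz mod fs = 3.5 MHz.
3.5 MHz > fs/2 = 3.3 MHz, folds to fs − 3.5 MHz = 3.1 MHz.
22.8 MHz mod fs = 3 MHz.
3 MHz ≤ fs/2 = 3.3 MHz, appears at 3 MHz.
Distinct values: {0.25 MHz, 3 MHz, 3.1 MHz}.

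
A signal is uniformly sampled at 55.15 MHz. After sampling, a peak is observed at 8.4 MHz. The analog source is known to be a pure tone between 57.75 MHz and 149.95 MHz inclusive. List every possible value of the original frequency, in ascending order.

63.55 MHz, 101.9 MHz, 118.7 MHz

Frequencies that alias to 8.4 MHz are k·fs ± 8.4 MHz for integer k ≥ 0.
k=0: 8.4 MHz.
k=1: 46.75 MHz, 63.55 MHz.
k=2: 101.9 MHz, 118.7 MHz.
k=3: 157.05 MHz, 173.85 MHz.
Within [57.75 MHz, 149.95 MHz]: 63.55 MHz, 101.9 MHz, 118.7 MHz.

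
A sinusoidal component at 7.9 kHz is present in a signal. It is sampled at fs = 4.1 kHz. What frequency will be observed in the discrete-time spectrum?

7.9 kHz mod fs = 3.8 kHz.
3.8 kHz > fs/2 = 2.05 kHz, folds to fs − 3.8 kHz = 0.3 kHz.

0.3 kHz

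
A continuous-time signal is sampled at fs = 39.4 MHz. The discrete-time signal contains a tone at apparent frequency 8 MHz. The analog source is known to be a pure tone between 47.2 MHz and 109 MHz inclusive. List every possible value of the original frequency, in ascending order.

47.4 MHz, 70.8 MHz, 86.8 MHz

Frequencies that alias to 8 MHz are k·fs ± 8 MHz for integer k ≥ 0.
k=0: 8 MHz.
k=1: 31.4 MHz, 47.4 MHz.
k=2: 70.8 MHz, 86.8 MHz.
k=3: 110.2 MHz, 126.2 MHz.
Within [47.2 MHz, 109 MHz]: 47.4 MHz, 70.8 MHz, 86.8 MHz.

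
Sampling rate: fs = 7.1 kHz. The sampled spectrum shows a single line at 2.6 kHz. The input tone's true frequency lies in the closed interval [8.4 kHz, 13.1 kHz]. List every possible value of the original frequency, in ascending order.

Frequencies that alias to 2.6 kHz are k·fs ± 2.6 kHz for integer k ≥ 0.
k=0: 2.6 kHz.
k=1: 4.5 kHz, 9.7 kHz.
k=2: 11.6 kHz, 16.8 kHz.
k=3: 18.7 kHz, 23.9 kHz.
Within [8.4 kHz, 13.1 kHz]: 9.7 kHz, 11.6 kHz.

9.7 kHz, 11.6 kHz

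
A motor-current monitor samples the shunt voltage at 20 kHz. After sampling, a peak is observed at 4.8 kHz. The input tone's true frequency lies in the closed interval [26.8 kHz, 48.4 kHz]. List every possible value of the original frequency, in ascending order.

Frequencies that alias to 4.8 kHz are k·fs ± 4.8 kHz for integer k ≥ 0.
k=0: 4.8 kHz.
k=1: 15.2 kHz, 24.8 kHz.
k=2: 35.2 kHz, 44.8 kHz.
k=3: 55.2 kHz, 64.8 kHz.
Within [26.8 kHz, 48.4 kHz]: 35.2 kHz, 44.8 kHz.

35.2 kHz, 44.8 kHz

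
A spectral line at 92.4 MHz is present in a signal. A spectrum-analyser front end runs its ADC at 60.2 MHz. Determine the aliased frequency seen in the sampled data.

92.4 MHz mod fs = 32.2 MHz.
32.2 MHz > fs/2 = 30.1 MHz, folds to fs − 32.2 MHz = 28 MHz.

28 MHz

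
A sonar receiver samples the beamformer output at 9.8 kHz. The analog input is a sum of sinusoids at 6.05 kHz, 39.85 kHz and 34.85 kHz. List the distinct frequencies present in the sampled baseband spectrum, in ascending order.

0.65 kHz, 3.75 kHz, 4.35 kHz

fs/2 = 4.9 kHz.
6.05 kHz > fs/2 = 4.9 kHz, folds to fs − 6.05 kHz = 3.75 kHz.
39.85 kHz mod fs = 0.65 kHz.
0.65 kHz ≤ fs/2 = 4.9 kHz, appears at 0.65 kHz.
34.85 kHz mod fs = 5.45 kHz.
5.45 kHz > fs/2 = 4.9 kHz, folds to fs − 5.45 kHz = 4.35 kHz.
Distinct values: {0.65 kHz, 3.75 kHz, 4.35 kHz}.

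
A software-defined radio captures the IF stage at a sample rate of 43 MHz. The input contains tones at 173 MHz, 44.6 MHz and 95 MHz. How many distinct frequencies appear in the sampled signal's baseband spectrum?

fs/2 = 21.5 MHz.
173 MHz mod fs = 1 MHz.
1 MHz ≤ fs/2 = 21.5 MHz, appears at 1 MHz.
44.6 MHz mod fs = 1.6 MHz.
1.6 MHz ≤ fs/2 = 21.5 MHz, appears at 1.6 MHz.
95 MHz mod fs = 9 MHz.
9 MHz ≤ fs/2 = 21.5 MHz, appears at 9 MHz.
Distinct values: {1 MHz, 1.6 MHz, 9 MHz} → 3.

3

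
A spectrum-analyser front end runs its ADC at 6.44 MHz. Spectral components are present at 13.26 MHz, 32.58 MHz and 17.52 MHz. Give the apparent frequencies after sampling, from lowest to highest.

fs/2 = 3.22 MHz.
13.26 MHz mod fs = 0.38 MHz.
0.38 MHz ≤ fs/2 = 3.22 MHz, appears at 0.38 MHz.
32.58 MHz mod fs = 0.38 MHz.
0.38 MHz ≤ fs/2 = 3.22 MHz, appears at 0.38 MHz.
17.52 MHz mod fs = 4.64 MHz.
4.64 MHz > fs/2 = 3.22 MHz, folds to fs − 4.64 MHz = 1.8 MHz.
Distinct values: {0.38 MHz, 1.8 MHz}.

0.38 MHz, 1.8 MHz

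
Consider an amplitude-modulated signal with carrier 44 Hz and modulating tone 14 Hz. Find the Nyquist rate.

116 Hz

AM sidebands sit at fc ± fm = 30 Hz and 58 Hz.
Highest-frequency component: 58 Hz.
Nyquist rate = 2 × 58 Hz = 116 Hz.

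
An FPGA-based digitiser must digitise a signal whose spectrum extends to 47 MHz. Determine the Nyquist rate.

94 MHz

Nyquist rate = 2 × 47 MHz = 94 MHz.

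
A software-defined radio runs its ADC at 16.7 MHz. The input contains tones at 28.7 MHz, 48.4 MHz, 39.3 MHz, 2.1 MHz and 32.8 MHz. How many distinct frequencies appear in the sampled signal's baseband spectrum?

fs/2 = 8.35 MHz.
28.7 MHz mod fs = 12 MHz.
12 MHz > fs/2 = 8.35 MHz, folds to fs − 12 MHz = 4.7 MHz.
48.4 MHz mod fs = 15 MHz.
15 MHz > fs/2 = 8.35 MHz, folds to fs − 15 MHz = 1.7 MHz.
39.3 MHz mod fs = 5.9 MHz.
5.9 MHz ≤ fs/2 = 8.35 MHz, appears at 5.9 MHz.
2.1 MHz ≤ fs/2 = 8.35 MHz, passes unchanged.
32.8 MHz mod fs = 16.1 MHz.
16.1 MHz > fs/2 = 8.35 MHz, folds to fs − 16.1 MHz = 0.6 MHz.
Distinct values: {0.6 MHz, 1.7 MHz, 2.1 MHz, 4.7 MHz, 5.9 MHz} → 5.

5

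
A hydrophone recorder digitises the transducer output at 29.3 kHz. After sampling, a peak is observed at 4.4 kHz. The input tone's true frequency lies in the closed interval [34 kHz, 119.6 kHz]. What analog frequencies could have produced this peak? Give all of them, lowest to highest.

54.2 kHz, 63 kHz, 83.5 kHz, 92.3 kHz, 112.8 kHz

Frequencies that alias to 4.4 kHz are k·fs ± 4.4 kHz for integer k ≥ 0.
k=0: 4.4 kHz.
k=1: 24.9 kHz, 33.7 kHz.
k=2: 54.2 kHz, 63 kHz.
k=3: 83.5 kHz, 92.3 kHz.
k=4: 112.8 kHz, 121.6 kHz.
k=5: 142.1 kHz, 150.9 kHz.
Within [34 kHz, 119.6 kHz]: 54.2 kHz, 63 kHz, 83.5 kHz, 92.3 kHz, 112.8 kHz.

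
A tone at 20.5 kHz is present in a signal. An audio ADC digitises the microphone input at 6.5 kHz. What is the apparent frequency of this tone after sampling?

1 kHz

20.5 kHz mod fs = 1 kHz.
1 kHz ≤ fs/2 = 3.25 kHz, appears at 1 kHz.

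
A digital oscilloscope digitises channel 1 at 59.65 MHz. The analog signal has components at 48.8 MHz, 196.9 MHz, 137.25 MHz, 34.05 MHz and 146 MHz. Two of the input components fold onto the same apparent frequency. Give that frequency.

17.95 MHz

fs/2 = 29.825 MHz.
48.8 MHz > fs/2 = 29.825 MHz, folds to fs − 48.8 MHz = 10.85 MHz.
196.9 MHz mod fs = 17.95 MHz.
17.95 MHz ≤ fs/2 = 29.825 MHz, appears at 17.95 MHz.
137.25 MHz mod fs = 17.95 MHz.
17.95 MHz ≤ fs/2 = 29.825 MHz, appears at 17.95 MHz.
34.05 MHz > fs/2 = 29.825 MHz, folds to fs − 34.05 MHz = 25.6 MHz.
146 MHz mod fs = 26.7 MHz.
26.7 MHz ≤ fs/2 = 29.825 MHz, appears at 26.7 MHz.
137.25 MHz and 196.9 MHz both map to 17.95 MHz.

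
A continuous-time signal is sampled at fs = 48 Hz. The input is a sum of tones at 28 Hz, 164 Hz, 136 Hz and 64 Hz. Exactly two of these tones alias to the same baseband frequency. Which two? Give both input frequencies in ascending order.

fs/2 = 24 Hz.
28 Hz > fs/2 = 24 Hz, folds to fs − 28 Hz = 20 Hz.
164 Hz mod fs = 20 Hz.
20 Hz ≤ fs/2 = 24 Hz, appears at 20 Hz.
136 Hz mod fs = 40 Hz.
40 Hz > fs/2 = 24 Hz, folds to fs − 40 Hz = 8 Hz.
64 Hz mod fs = 16 Hz.
16 Hz ≤ fs/2 = 24 Hz, appears at 16 Hz.
28 Hz and 164 Hz both map to 20 Hz.

28 Hz, 164 Hz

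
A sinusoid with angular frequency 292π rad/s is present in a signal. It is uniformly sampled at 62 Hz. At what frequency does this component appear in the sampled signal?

22 Hz

ω = 292π rad/s → f = ω/(2π) = 146 Hz.
146 Hz mod fs = 22 Hz.
22 Hz ≤ fs/2 = 31 Hz, appears at 22 Hz.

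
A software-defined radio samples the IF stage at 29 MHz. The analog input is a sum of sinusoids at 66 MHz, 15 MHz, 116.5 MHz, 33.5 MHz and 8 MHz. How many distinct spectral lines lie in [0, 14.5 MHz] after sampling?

4

fs/2 = 14.5 MHz.
66 MHz mod fs = 8 MHz.
8 MHz ≤ fs/2 = 14.5 MHz, appears at 8 MHz.
15 MHz > fs/2 = 14.5 MHz, folds to fs − 15 MHz = 14 MHz.
116.5 MHz mod fs = 0.5 MHz.
0.5 MHz ≤ fs/2 = 14.5 MHz, appears at 0.5 MHz.
33.5 MHz mod fs = 4.5 MHz.
4.5 MHz ≤ fs/2 = 14.5 MHz, appears at 4.5 MHz.
8 MHz ≤ fs/2 = 14.5 MHz, passes unchanged.
Distinct values: {0.5 MHz, 4.5 MHz, 8 MHz, 14 MHz} → 4.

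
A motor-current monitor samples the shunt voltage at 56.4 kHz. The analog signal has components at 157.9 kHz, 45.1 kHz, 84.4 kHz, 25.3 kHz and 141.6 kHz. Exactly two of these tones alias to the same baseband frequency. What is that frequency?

fs/2 = 28.2 kHz.
157.9 kHz mod fs = 45.1 kHz.
45.1 kHz > fs/2 = 28.2 kHz, folds to fs − 45.1 kHz = 11.3 kHz.
45.1 kHz > fs/2 = 28.2 kHz, folds to fs − 45.1 kHz = 11.3 kHz.
84.4 kHz mod fs = 28 kHz.
28 kHz ≤ fs/2 = 28.2 kHz, appears at 28 kHz.
25.3 kHz ≤ fs/2 = 28.2 kHz, passes unchanged.
141.6 kHz mod fs = 28.8 kHz.
28.8 kHz > fs/2 = 28.2 kHz, folds to fs − 28.8 kHz = 27.6 kHz.
45.1 kHz and 157.9 kHz both map to 11.3 kHz.

11.3 kHz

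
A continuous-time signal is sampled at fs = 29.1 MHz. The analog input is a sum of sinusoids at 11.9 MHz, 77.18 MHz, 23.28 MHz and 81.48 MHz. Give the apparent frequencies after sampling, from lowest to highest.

5.82 MHz, 10.12 MHz, 11.9 MHz

fs/2 = 14.55 MHz.
11.9 MHz ≤ fs/2 = 14.55 MHz, passes unchanged.
77.18 MHz mod fs = 18.98 MHz.
18.98 MHz > fs/2 = 14.55 MHz, folds to fs − 18.98 MHz = 10.12 MHz.
23.28 MHz > fs/2 = 14.55 MHz, folds to fs − 23.28 MHz = 5.82 MHz.
81.48 MHz mod fs = 23.28 MHz.
23.28 MHz > fs/2 = 14.55 MHz, folds to fs − 23.28 MHz = 5.82 MHz.
Distinct values: {5.82 MHz, 10.12 MHz, 11.9 MHz}.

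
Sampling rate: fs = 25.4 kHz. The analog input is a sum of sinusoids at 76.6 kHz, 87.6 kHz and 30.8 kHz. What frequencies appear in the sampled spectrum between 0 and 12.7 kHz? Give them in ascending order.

fs/2 = 12.7 kHz.
76.6 kHz mod fs = 0.4 kHz.
0.4 kHz ≤ fs/2 = 12.7 kHz, appears at 0.4 kHz.
87.6 kHz mod fs = 11.4 kHz.
11.4 kHz ≤ fs/2 = 12.7 kHz, appears at 11.4 kHz.
30.8 kHz mod fs = 5.4 kHz.
5.4 kHz ≤ fs/2 = 12.7 kHz, appears at 5.4 kHz.
Distinct values: {0.4 kHz, 5.4 kHz, 11.4 kHz}.

0.4 kHz, 5.4 kHz, 11.4 kHz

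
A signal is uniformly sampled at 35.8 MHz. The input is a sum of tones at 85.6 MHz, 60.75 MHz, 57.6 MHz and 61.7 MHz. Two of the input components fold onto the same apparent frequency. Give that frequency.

fs/2 = 17.9 MHz.
85.6 MHz mod fs = 14 MHz.
14 MHz ≤ fs/2 = 17.9 MHz, appears at 14 MHz.
60.75 MHz mod fs = 24.95 MHz.
24.95 MHz > fs/2 = 17.9 MHz, folds to fs − 24.95 MHz = 10.85 MHz.
57.6 MHz mod fs = 21.8 MHz.
21.8 MHz > fs/2 = 17.9 MHz, folds to fs − 21.8 MHz = 14 MHz.
61.7 MHz mod fs = 25.9 MHz.
25.9 MHz > fs/2 = 17.9 MHz, folds to fs − 25.9 MHz = 9.9 MHz.
57.6 MHz and 85.6 MHz both map to 14 MHz.

14 MHz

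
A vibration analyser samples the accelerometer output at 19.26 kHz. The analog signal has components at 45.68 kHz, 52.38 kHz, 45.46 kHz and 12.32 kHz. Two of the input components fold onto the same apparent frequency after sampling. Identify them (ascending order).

12.32 kHz, 45.46 kHz

fs/2 = 9.63 kHz.
45.68 kHz mod fs = 7.16 kHz.
7.16 kHz ≤ fs/2 = 9.63 kHz, appears at 7.16 kHz.
52.38 kHz mod fs = 13.86 kHz.
13.86 kHz > fs/2 = 9.63 kHz, folds to fs − 13.86 kHz = 5.4 kHz.
45.46 kHz mod fs = 6.94 kHz.
6.94 kHz ≤ fs/2 = 9.63 kHz, appears at 6.94 kHz.
12.32 kHz > fs/2 = 9.63 kHz, folds to fs − 12.32 kHz = 6.94 kHz.
12.32 kHz and 45.46 kHz both map to 6.94 kHz.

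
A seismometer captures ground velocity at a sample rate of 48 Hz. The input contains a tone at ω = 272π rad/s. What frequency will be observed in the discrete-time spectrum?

ω = 272π rad/s → f = ω/(2π) = 136 Hz.
136 Hz mod fs = 40 Hz.
40 Hz > fs/2 = 24 Hz, folds to fs − 40 Hz = 8 Hz.

8 Hz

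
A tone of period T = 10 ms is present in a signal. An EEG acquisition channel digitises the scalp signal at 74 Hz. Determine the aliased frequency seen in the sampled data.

26 Hz

T = 10 ms → f = 1/T = 100 Hz.
100 Hz mod fs = 26 Hz.
26 Hz ≤ fs/2 = 37 Hz, appears at 26 Hz.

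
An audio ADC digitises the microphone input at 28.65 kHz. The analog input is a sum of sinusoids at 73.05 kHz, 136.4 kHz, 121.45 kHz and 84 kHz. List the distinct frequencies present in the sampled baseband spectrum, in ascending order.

1.95 kHz, 6.85 kHz, 12.9 kHz

fs/2 = 14.325 kHz.
73.05 kHz mod fs = 15.75 kHz.
15.75 kHz > fs/2 = 14.325 kHz, folds to fs − 15.75 kHz = 12.9 kHz.
136.4 kHz mod fs = 21.8 kHz.
21.8 kHz > fs/2 = 14.325 kHz, folds to fs − 21.8 kHz = 6.85 kHz.
121.45 kHz mod fs = 6.85 kHz.
6.85 kHz ≤ fs/2 = 14.325 kHz, appears at 6.85 kHz.
84 kHz mod fs = 26.7 kHz.
26.7 kHz > fs/2 = 14.325 kHz, folds to fs − 26.7 kHz = 1.95 kHz.
Distinct values: {1.95 kHz, 6.85 kHz, 12.9 kHz}.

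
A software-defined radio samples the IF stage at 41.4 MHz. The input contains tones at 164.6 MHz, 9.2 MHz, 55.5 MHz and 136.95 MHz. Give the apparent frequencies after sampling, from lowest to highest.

fs/2 = 20.7 MHz.
164.6 MHz mod fs = 40.4 MHz.
40.4 MHz > fs/2 = 20.7 MHz, folds to fs − 40.4 MHz = 1 MHz.
9.2 MHz ≤ fs/2 = 20.7 MHz, passes unchanged.
55.5 MHz mod fs = 14.1 MHz.
14.1 MHz ≤ fs/2 = 20.7 MHz, appears at 14.1 MHz.
136.95 MHz mod fs = 12.75 MHz.
12.75 MHz ≤ fs/2 = 20.7 MHz, appears at 12.75 MHz.
Distinct values: {1 MHz, 9.2 MHz, 12.75 MHz, 14.1 MHz}.

1 MHz, 9.2 MHz, 12.75 MHz, 14.1 MHz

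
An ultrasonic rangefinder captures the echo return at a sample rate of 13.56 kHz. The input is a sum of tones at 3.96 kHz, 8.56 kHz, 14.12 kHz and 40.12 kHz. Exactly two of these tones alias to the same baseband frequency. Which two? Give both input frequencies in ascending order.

fs/2 = 6.78 kHz.
3.96 kHz ≤ fs/2 = 6.78 kHz, passes unchanged.
8.56 kHz > fs/2 = 6.78 kHz, folds to fs − 8.56 kHz = 5 kHz.
14.12 kHz mod fs = 0.56 kHz.
0.56 kHz ≤ fs/2 = 6.78 kHz, appears at 0.56 kHz.
40.12 kHz mod fs = 13 kHz.
13 kHz > fs/2 = 6.78 kHz, folds to fs − 13 kHz = 0.56 kHz.
14.12 kHz and 40.12 kHz both map to 0.56 kHz.

14.12 kHz, 40.12 kHz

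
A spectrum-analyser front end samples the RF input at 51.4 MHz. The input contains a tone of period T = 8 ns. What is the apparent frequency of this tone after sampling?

22.2 MHz

T = 8 ns → f = 1/T = 125 MHz.
125 MHz mod fs = 22.2 MHz.
22.2 MHz ≤ fs/2 = 25.7 MHz, appears at 22.2 MHz.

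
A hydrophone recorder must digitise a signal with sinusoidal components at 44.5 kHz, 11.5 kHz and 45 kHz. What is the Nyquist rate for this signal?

Highest-frequency component: 45 kHz.
Nyquist rate = 2 × 45 kHz = 90 kHz.

90 kHz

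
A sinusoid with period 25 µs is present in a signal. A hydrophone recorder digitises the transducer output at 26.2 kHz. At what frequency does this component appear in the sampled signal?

T = 25 µs → f = 1/T = 40 kHz.
40 kHz mod fs = 13.8 kHz.
13.8 kHz > fs/2 = 13.1 kHz, folds to fs − 13.8 kHz = 12.4 kHz.

12.4 kHz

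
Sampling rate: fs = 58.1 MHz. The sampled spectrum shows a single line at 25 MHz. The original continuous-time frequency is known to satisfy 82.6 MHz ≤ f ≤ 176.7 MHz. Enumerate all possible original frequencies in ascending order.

Frequencies that alias to 25 MHz are k·fs ± 25 MHz for integer k ≥ 0.
k=0: 25 MHz.
k=1: 33.1 MHz, 83.1 MHz.
k=2: 91.2 MHz, 141.2 MHz.
k=3: 149.3 MHz, 199.3 MHz.
k=4: 207.4 MHz, 257.4 MHz.
Within [82.6 MHz, 176.7 MHz]: 83.1 MHz, 91.2 MHz, 141.2 MHz, 149.3 MHz.

83.1 MHz, 91.2 MHz, 141.2 MHz, 149.3 MHz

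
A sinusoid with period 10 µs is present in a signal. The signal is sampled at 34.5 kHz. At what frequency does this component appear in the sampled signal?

T = 10 µs → f = 1/T = 100 kHz.
100 kHz mod fs = 31 kHz.
31 kHz > fs/2 = 17.25 kHz, folds to fs − 31 kHz = 3.5 kHz.

3.5 kHz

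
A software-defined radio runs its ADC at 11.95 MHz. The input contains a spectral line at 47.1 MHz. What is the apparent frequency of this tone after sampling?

0.7 MHz

47.1 MHz mod fs = 11.25 MHz.
11.25 MHz > fs/2 = 5.975 MHz, folds to fs − 11.25 MHz = 0.7 MHz.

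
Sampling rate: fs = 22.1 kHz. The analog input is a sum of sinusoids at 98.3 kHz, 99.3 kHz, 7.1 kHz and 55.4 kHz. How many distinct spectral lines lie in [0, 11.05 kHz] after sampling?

3

fs/2 = 11.05 kHz.
98.3 kHz mod fs = 9.9 kHz.
9.9 kHz ≤ fs/2 = 11.05 kHz, appears at 9.9 kHz.
99.3 kHz mod fs = 10.9 kHz.
10.9 kHz ≤ fs/2 = 11.05 kHz, appears at 10.9 kHz.
7.1 kHz ≤ fs/2 = 11.05 kHz, passes unchanged.
55.4 kHz mod fs = 11.2 kHz.
11.2 kHz > fs/2 = 11.05 kHz, folds to fs − 11.2 kHz = 10.9 kHz.
Distinct values: {7.1 kHz, 9.9 kHz, 10.9 kHz} → 3.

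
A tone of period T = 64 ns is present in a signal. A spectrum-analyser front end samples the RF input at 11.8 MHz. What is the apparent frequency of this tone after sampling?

T = 64 ns → f = 1/T = 15.625 MHz.
15.625 MHz mod fs = 3.825 MHz.
3.825 MHz ≤ fs/2 = 5.9 MHz, appears at 3.825 MHz.

3.825 MHz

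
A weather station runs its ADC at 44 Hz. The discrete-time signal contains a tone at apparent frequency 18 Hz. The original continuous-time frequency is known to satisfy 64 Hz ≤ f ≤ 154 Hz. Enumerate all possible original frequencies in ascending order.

70 Hz, 106 Hz, 114 Hz, 150 Hz

Frequencies that alias to 18 Hz are k·fs ± 18 Hz for integer k ≥ 0.
k=0: 18 Hz.
k=1: 26 Hz, 62 Hz.
k=2: 70 Hz, 106 Hz.
k=3: 114 Hz, 150 Hz.
k=4: 158 Hz, 194 Hz.
Within [64 Hz, 154 Hz]: 70 Hz, 106 Hz, 114 Hz, 150 Hz.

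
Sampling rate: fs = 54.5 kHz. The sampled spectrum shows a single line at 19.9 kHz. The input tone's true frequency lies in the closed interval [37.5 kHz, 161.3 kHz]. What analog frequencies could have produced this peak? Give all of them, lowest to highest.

Frequencies that alias to 19.9 kHz are k·fs ± 19.9 kHz for integer k ≥ 0.
k=0: 19.9 kHz.
k=1: 34.6 kHz, 74.4 kHz.
k=2: 89.1 kHz, 128.9 kHz.
k=3: 143.6 kHz, 183.4 kHz.
k=4: 198.1 kHz, 237.9 kHz.
Within [37.5 kHz, 161.3 kHz]: 74.4 kHz, 89.1 kHz, 128.9 kHz, 143.6 kHz.

74.4 kHz, 89.1 kHz, 128.9 kHz, 143.6 kHz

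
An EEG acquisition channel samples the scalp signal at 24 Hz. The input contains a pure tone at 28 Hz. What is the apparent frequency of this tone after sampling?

28 Hz mod fs = 4 Hz.
4 Hz ≤ fs/2 = 12 Hz, appears at 4 Hz.

4 Hz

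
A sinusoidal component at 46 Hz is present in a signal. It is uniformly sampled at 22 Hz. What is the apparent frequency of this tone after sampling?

2 Hz

46 Hz mod fs = 2 Hz.
2 Hz ≤ fs/2 = 11 Hz, appears at 2 Hz.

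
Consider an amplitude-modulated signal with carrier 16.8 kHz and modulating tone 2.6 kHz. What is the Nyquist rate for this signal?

38.8 kHz

AM sidebands sit at fc ± fm = 14.2 kHz and 19.4 kHz.
Highest-frequency component: 19.4 kHz.
Nyquist rate = 2 × 19.4 kHz = 38.8 kHz.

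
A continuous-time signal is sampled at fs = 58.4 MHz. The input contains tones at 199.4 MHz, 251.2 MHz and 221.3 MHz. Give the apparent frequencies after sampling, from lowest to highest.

12.3 MHz, 17.6 MHz, 24.2 MHz

fs/2 = 29.2 MHz.
199.4 MHz mod fs = 24.2 MHz.
24.2 MHz ≤ fs/2 = 29.2 MHz, appears at 24.2 MHz.
251.2 MHz mod fs = 17.6 MHz.
17.6 MHz ≤ fs/2 = 29.2 MHz, appears at 17.6 MHz.
221.3 MHz mod fs = 46.1 MHz.
46.1 MHz > fs/2 = 29.2 MHz, folds to fs − 46.1 MHz = 12.3 MHz.
Distinct values: {12.3 MHz, 17.6 MHz, 24.2 MHz}.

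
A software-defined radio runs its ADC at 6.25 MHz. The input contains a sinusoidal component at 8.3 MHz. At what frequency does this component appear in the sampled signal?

2.05 MHz

8.3 MHz mod fs = 2.05 MHz.
2.05 MHz ≤ fs/2 = 3.125 MHz, appears at 2.05 MHz.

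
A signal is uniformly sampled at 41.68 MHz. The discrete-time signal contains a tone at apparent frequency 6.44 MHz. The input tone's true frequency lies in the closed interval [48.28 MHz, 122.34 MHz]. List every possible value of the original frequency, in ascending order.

Frequencies that alias to 6.44 MHz are k·fs ± 6.44 MHz for integer k ≥ 0.
k=0: 6.44 MHz.
k=1: 35.24 MHz, 48.12 MHz.
k=2: 76.92 MHz, 89.8 MHz.
k=3: 118.6 MHz, 131.48 MHz.
k=4: 160.28 MHz, 173.16 MHz.
Within [48.28 MHz, 122.34 MHz]: 76.92 MHz, 89.8 MHz, 118.6 MHz.

76.92 MHz, 89.8 MHz, 118.6 MHz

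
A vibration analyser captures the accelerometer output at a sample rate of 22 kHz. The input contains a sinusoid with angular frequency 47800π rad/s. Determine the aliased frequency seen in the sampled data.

1.9 kHz

ω = 47800π rad/s → f = ω/(2π) = 23900 Hz = 23.9 kHz.
23.9 kHz mod fs = 1.9 kHz.
1.9 kHz ≤ fs/2 = 11 kHz, appears at 1.9 kHz.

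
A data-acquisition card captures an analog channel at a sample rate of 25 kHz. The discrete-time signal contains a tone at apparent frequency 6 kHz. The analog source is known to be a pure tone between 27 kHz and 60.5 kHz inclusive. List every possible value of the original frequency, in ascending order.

Frequencies that alias to 6 kHz are k·fs ± 6 kHz for integer k ≥ 0.
k=0: 6 kHz.
k=1: 19 kHz, 31 kHz.
k=2: 44 kHz, 56 kHz.
k=3: 69 kHz, 81 kHz.
Within [27 kHz, 60.5 kHz]: 31 kHz, 44 kHz, 56 kHz.

31 kHz, 44 kHz, 56 kHz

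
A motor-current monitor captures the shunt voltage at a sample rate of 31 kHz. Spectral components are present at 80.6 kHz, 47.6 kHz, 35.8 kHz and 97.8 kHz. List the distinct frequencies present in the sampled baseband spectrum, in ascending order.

4.8 kHz, 12.4 kHz, 14.4 kHz

fs/2 = 15.5 kHz.
80.6 kHz mod fs = 18.6 kHz.
18.6 kHz > fs/2 = 15.5 kHz, folds to fs − 18.6 kHz = 12.4 kHz.
47.6 kHz mod fs = 16.6 kHz.
16.6 kHz > fs/2 = 15.5 kHz, folds to fs − 16.6 kHz = 14.4 kHz.
35.8 kHz mod fs = 4.8 kHz.
4.8 kHz ≤ fs/2 = 15.5 kHz, appears at 4.8 kHz.
97.8 kHz mod fs = 4.8 kHz.
4.8 kHz ≤ fs/2 = 15.5 kHz, appears at 4.8 kHz.
Distinct values: {4.8 kHz, 12.4 kHz, 14.4 kHz}.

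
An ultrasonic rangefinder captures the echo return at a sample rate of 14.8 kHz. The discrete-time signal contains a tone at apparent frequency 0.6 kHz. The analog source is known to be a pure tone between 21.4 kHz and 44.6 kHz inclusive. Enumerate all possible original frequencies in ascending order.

Frequencies that alias to 0.6 kHz are k·fs ± 0.6 kHz for integer k ≥ 0.
k=0: 0.6 kHz.
k=1: 14.2 kHz, 15.4 kHz.
k=2: 29 kHz, 30.2 kHz.
k=3: 43.8 kHz, 45 kHz.
k=4: 58.6 kHz, 59.8 kHz.
Within [21.4 kHz, 44.6 kHz]: 29 kHz, 30.2 kHz, 43.8 kHz.

29 kHz, 30.2 kHz, 43.8 kHz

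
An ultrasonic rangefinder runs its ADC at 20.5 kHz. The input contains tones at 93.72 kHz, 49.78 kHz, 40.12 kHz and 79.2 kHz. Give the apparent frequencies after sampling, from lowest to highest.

0.88 kHz, 2.8 kHz, 8.78 kHz

fs/2 = 10.25 kHz.
93.72 kHz mod fs = 11.72 kHz.
11.72 kHz > fs/2 = 10.25 kHz, folds to fs − 11.72 kHz = 8.78 kHz.
49.78 kHz mod fs = 8.78 kHz.
8.78 kHz ≤ fs/2 = 10.25 kHz, appears at 8.78 kHz.
40.12 kHz mod fs = 19.62 kHz.
19.62 kHz > fs/2 = 10.25 kHz, folds to fs − 19.62 kHz = 0.88 kHz.
79.2 kHz mod fs = 17.7 kHz.
17.7 kHz > fs/2 = 10.25 kHz, folds to fs − 17.7 kHz = 2.8 kHz.
Distinct values: {0.88 kHz, 2.8 kHz, 8.78 kHz}.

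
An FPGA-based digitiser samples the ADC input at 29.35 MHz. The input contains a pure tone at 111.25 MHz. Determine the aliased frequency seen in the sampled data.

111.25 MHz mod fs = 23.2 MHz.
23.2 MHz > fs/2 = 14.675 MHz, folds to fs − 23.2 MHz = 6.15 MHz.

6.15 MHz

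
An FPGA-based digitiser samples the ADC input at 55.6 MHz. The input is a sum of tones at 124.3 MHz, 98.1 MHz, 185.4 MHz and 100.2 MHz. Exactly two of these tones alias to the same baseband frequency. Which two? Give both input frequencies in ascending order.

fs/2 = 27.8 MHz.
124.3 MHz mod fs = 13.1 MHz.
13.1 MHz ≤ fs/2 = 27.8 MHz, appears at 13.1 MHz.
98.1 MHz mod fs = 42.5 MHz.
42.5 MHz > fs/2 = 27.8 MHz, folds to fs − 42.5 MHz = 13.1 MHz.
185.4 MHz mod fs = 18.6 MHz.
18.6 MHz ≤ fs/2 = 27.8 MHz, appears at 18.6 MHz.
100.2 MHz mod fs = 44.6 MHz.
44.6 MHz > fs/2 = 27.8 MHz, folds to fs − 44.6 MHz = 11 MHz.
98.1 MHz and 124.3 MHz both map to 13.1 MHz.

98.1 MHz, 124.3 MHz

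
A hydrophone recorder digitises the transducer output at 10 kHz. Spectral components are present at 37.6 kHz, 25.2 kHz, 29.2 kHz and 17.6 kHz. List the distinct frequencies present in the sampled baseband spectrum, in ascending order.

fs/2 = 5 kHz.
37.6 kHz mod fs = 7.6 kHz.
7.6 kHz > fs/2 = 5 kHz, folds to fs − 7.6 kHz = 2.4 kHz.
25.2 kHz mod fs = 5.2 kHz.
5.2 kHz > fs/2 = 5 kHz, folds to fs − 5.2 kHz = 4.8 kHz.
29.2 kHz mod fs = 9.2 kHz.
9.2 kHz > fs/2 = 5 kHz, folds to fs − 9.2 kHz = 0.8 kHz.
17.6 kHz mod fs = 7.6 kHz.
7.6 kHz > fs/2 = 5 kHz, folds to fs − 7.6 kHz = 2.4 kHz.
Distinct values: {0.8 kHz, 2.4 kHz, 4.8 kHz}.

0.8 kHz, 2.4 kHz, 4.8 kHz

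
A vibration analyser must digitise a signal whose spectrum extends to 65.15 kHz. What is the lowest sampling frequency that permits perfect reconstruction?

130.3 kHz

Nyquist rate = 2 × 65.15 kHz = 130.3 kHz.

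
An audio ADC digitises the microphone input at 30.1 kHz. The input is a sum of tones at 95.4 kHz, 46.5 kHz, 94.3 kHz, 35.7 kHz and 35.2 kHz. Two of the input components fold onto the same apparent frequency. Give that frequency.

5.1 kHz

fs/2 = 15.05 kHz.
95.4 kHz mod fs = 5.1 kHz.
5.1 kHz ≤ fs/2 = 15.05 kHz, appears at 5.1 kHz.
46.5 kHz mod fs = 16.4 kHz.
16.4 kHz > fs/2 = 15.05 kHz, folds to fs − 16.4 kHz = 13.7 kHz.
94.3 kHz mod fs = 4 kHz.
4 kHz ≤ fs/2 = 15.05 kHz, appears at 4 kHz.
35.7 kHz mod fs = 5.6 kHz.
5.6 kHz ≤ fs/2 = 15.05 kHz, appears at 5.6 kHz.
35.2 kHz mod fs = 5.1 kHz.
5.1 kHz ≤ fs/2 = 15.05 kHz, appears at 5.1 kHz.
35.2 kHz and 95.4 kHz both map to 5.1 kHz.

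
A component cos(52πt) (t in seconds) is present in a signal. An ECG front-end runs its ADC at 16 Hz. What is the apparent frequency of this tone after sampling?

ω = 52π rad/s → f = ω/(2π) = 26 Hz.
26 Hz mod fs = 10 Hz.
10 Hz > fs/2 = 8 Hz, folds to fs − 10 Hz = 6 Hz.

6 Hz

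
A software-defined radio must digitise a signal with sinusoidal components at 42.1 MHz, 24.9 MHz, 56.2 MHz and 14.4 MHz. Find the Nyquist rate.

Highest-frequency component: 56.2 MHz.
Nyquist rate = 2 × 56.2 MHz = 112.4 MHz.

112.4 MHz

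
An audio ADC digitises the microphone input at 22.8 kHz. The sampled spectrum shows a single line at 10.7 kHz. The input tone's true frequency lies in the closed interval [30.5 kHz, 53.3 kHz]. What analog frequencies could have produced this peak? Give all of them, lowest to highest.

33.5 kHz, 34.9 kHz

Frequencies that alias to 10.7 kHz are k·fs ± 10.7 kHz for integer k ≥ 0.
k=0: 10.7 kHz.
k=1: 12.1 kHz, 33.5 kHz.
k=2: 34.9 kHz, 56.3 kHz.
k=3: 57.7 kHz, 79.1 kHz.
Within [30.5 kHz, 53.3 kHz]: 33.5 kHz, 34.9 kHz.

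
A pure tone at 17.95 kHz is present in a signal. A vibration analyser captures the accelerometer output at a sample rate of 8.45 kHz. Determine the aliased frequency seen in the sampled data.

17.95 kHz mod fs = 1.05 kHz.
1.05 kHz ≤ fs/2 = 4.225 kHz, appears at 1.05 kHz.

1.05 kHz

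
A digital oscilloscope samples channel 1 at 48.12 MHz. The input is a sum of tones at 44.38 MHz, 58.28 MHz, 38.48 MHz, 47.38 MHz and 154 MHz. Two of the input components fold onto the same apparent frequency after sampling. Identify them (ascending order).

fs/2 = 24.06 MHz.
44.38 MHz > fs/2 = 24.06 MHz, folds to fs − 44.38 MHz = 3.74 MHz.
58.28 MHz mod fs = 10.16 MHz.
10.16 MHz ≤ fs/2 = 24.06 MHz, appears at 10.16 MHz.
38.48 MHz > fs/2 = 24.06 MHz, folds to fs − 38.48 MHz = 9.64 MHz.
47.38 MHz > fs/2 = 24.06 MHz, folds to fs − 47.38 MHz = 0.74 MHz.
154 MHz mod fs = 9.64 MHz.
9.64 MHz ≤ fs/2 = 24.06 MHz, appears at 9.64 MHz.
38.48 MHz and 154 MHz both map to 9.64 MHz.

38.48 MHz, 154 MHz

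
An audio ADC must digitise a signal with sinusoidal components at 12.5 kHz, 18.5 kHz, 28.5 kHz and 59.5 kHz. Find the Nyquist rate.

Highest-frequency component: 59.5 kHz.
Nyquist rate = 2 × 59.5 kHz = 119 kHz.

119 kHz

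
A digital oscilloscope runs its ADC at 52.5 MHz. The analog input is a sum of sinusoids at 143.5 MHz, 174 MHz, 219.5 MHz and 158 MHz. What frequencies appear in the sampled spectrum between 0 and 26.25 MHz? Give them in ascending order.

fs/2 = 26.25 MHz.
143.5 MHz mod fs = 38.5 MHz.
38.5 MHz > fs/2 = 26.25 MHz, folds to fs − 38.5 MHz = 14 MHz.
174 MHz mod fs = 16.5 MHz.
16.5 MHz ≤ fs/2 = 26.25 MHz, appears at 16.5 MHz.
219.5 MHz mod fs = 9.5 MHz.
9.5 MHz ≤ fs/2 = 26.25 MHz, appears at 9.5 MHz.
158 MHz mod fs = 0.5 MHz.
0.5 MHz ≤ fs/2 = 26.25 MHz, appears at 0.5 MHz.
Distinct values: {0.5 MHz, 9.5 MHz, 14 MHz, 16.5 MHz}.

0.5 MHz, 9.5 MHz, 14 MHz, 16.5 MHz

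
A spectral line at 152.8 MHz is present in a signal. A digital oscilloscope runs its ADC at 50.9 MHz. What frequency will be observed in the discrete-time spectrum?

152.8 MHz mod fs = 0.1 MHz.
0.1 MHz ≤ fs/2 = 25.45 MHz, appears at 0.1 MHz.

0.1 MHz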